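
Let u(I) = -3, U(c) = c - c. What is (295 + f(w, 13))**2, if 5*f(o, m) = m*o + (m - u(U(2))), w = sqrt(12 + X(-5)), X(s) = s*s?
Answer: 2229334/25 + 38766*sqrt(37)/25 ≈ 98606.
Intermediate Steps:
U(c) = 0
X(s) = s**2
w = sqrt(37) (w = sqrt(12 + (-5)**2) = sqrt(12 + 25) = sqrt(37) ≈ 6.0828)
f(o, m) = 3/5 + m/5 + m*o/5 (f(o, m) = (m*o + (m - 1*(-3)))/5 = (m*o + (m + 3))/5 = (m*o + (3 + m))/5 = (3 + m + m*o)/5 = 3/5 + m/5 + m*o/5)
(295 + f(w, 13))**2 = (295 + (3/5 + (1/5)*13 + (1/5)*13*sqrt(37)))**2 = (295 + (3/5 + 13/5 + 13*sqrt(37)/5))**2 = (295 + (16/5 + 13*sqrt(37)/5))**2 = (1491/5 + 13*sqrt(37)/5)**2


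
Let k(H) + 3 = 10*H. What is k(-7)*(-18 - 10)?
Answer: 2044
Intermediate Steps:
k(H) = -3 + 10*H
k(-7)*(-18 - 10) = (-3 + 10*(-7))*(-18 - 10) = (-3 - 70)*(-28) = -73*(-28) = 2044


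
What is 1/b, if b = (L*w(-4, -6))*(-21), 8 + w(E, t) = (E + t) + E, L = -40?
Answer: -1/18480 ≈ -5.4113e-5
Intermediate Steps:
w(E, t) = -8 + t + 2*E (w(E, t) = -8 + ((E + t) + E) = -8 + (t + 2*E) = -8 + t + 2*E)
b = -18480 (b = -40*(-8 - 6 + 2*(-4))*(-21) = -40*(-8 - 6 - 8)*(-21) = -40*(-22)*(-21) = 880*(-21) = -18480)
1/b = 1/(-18480) = -1/18480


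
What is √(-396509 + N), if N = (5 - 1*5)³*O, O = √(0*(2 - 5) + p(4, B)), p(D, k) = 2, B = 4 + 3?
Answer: I*√396509 ≈ 629.69*I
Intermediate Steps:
B = 7
O = √2 (O = √(0*(2 - 5) + 2) = √(0*(-3) + 2) = √(0 + 2) = √2 ≈ 1.4142)
N = 0 (N = (5 - 1*5)³*√2 = (5 - 5)³*√2 = 0³*√2 = 0*√2 = 0)
√(-396509 + N) = √(-396509 + 0) = √(-396509) = I*√396509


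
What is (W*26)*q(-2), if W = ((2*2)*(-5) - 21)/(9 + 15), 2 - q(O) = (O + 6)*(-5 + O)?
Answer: -2665/2 ≈ -1332.5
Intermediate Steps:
q(O) = 2 - (-5 + O)*(6 + O) (q(O) = 2 - (O + 6)*(-5 + O) = 2 - (6 + O)*(-5 + O) = 2 - (-5 + O)*(6 + O))
W = -41/24 (W = (4*(-5) - 21)/24 = (-20 - 21)*(1/24) = -41*1/24 = -41/24 ≈ -1.7083)
(W*26)*q(-2) = (-41/24*26)*(32 - 1*(-2) - 1*(-2)²) = -533*(32 + 2 - 1*4)/12 = -533*(32 + 2 - 4)/12 = -533/12*30 = -2665/2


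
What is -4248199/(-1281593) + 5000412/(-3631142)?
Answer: 4508660398471/2326823084603 ≈ 1.9377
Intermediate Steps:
-4248199/(-1281593) + 5000412/(-3631142) = -4248199*(-1/1281593) + 5000412*(-1/3631142) = 4248199/1281593 - 2500206/1815571 = 4508660398471/2326823084603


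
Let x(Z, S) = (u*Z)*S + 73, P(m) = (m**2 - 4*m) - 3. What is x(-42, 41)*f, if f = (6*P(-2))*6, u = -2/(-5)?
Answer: -997596/5 ≈ -1.9952e+5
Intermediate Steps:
u = 2/5 (u = -2*(-1/5) = 2/5 ≈ 0.40000)
P(m) = -3 + m**2 - 4*m
x(Z, S) = 73 + 2*S*Z/5 (x(Z, S) = (2*Z/5)*S + 73 = 2*S*Z/5 + 73 = 73 + 2*S*Z/5)
f = 324 (f = (6*(-3 + (-2)**2 - 4*(-2)))*6 = (6*(-3 + 4 + 8))*6 = (6*9)*6 = 54*6 = 324)
x(-42, 41)*f = (73 + (2/5)*41*(-42))*324 = (73 - 3444/5)*324 = -3079/5*324 = -997596/5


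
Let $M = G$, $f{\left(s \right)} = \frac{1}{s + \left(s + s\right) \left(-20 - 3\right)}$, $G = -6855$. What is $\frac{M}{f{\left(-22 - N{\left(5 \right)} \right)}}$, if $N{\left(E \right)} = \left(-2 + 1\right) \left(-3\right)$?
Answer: $-7711875$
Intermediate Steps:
$N{\left(E \right)} = 3$ ($N{\left(E \right)} = \left(-1\right) \left(-3\right) = 3$)
$f{\left(s \right)} = - \frac{1}{45 s}$ ($f{\left(s \right)} = \frac{1}{s + 2 s \left(-23\right)} = \frac{1}{s - 46 s} = \frac{1}{\left(-45\right) s} = - \frac{1}{45 s}$)
$M = -6855$
$\frac{M}{f{\left(-22 - N{\left(5 \right)} \right)}} = - \frac{6855}{\left(- \frac{1}{45}\right) \frac{1}{-22 - 3}} = - \frac{6855}{\left(- \frac{1}{45}\right) \frac{1}{-25}} = - \frac{6855}{\left(- \frac{1}{45}\right) \left(- \frac{1}{25}\right)} = - 6855 \frac{1}{\frac{1}{1125}} = \left(-6855\right) 1125 = -7711875$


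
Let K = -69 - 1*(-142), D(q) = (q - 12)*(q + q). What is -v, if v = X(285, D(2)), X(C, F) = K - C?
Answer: 212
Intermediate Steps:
D(q) = 2*q*(-12 + q) (D(q) = (-12 + q)*(2*q) = 2*q*(-12 + q))
K = 73 (K = -69 + 142 = 73)
X(C, F) = 73 - C
v = -212 (v = 73 - 1*285 = 73 - 285 = -212)
-v = -1*(-212) = 212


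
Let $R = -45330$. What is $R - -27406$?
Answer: $-17924$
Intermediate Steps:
$R - -27406 = -45330 - -27406 = -45330 + 27406 = -17924$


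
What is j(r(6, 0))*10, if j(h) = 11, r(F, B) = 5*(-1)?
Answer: 110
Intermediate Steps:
r(F, B) = -5
j(r(6, 0))*10 = 11*10 = 110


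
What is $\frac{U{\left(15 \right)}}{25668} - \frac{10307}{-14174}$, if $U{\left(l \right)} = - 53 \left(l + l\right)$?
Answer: $\frac{10084309}{15159093} \approx 0.66523$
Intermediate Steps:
$U{\left(l \right)} = - 106 l$ ($U{\left(l \right)} = - 53 \cdot 2 l = - 106 l$)
$\frac{U{\left(15 \right)}}{25668} - \frac{10307}{-14174} = \frac{\left(-106\right) 15}{25668} - \frac{10307}{-14174} = \left(-1590\right) \frac{1}{25668} - - \frac{10307}{14174} = - \frac{265}{4278} + \frac{10307}{14174} = \frac{10084309}{15159093}$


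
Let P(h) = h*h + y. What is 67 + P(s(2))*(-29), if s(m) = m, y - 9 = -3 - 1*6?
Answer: -49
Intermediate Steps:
y = 0 (y = 9 + (-3 - 1*6) = 9 + (-3 - 6) = 9 - 9 = 0)
P(h) = h**2 (P(h) = h*h + 0 = h**2 + 0 = h**2)
67 + P(s(2))*(-29) = 67 + 2**2*(-29) = 67 + 4*(-29) = 67 - 116 = -49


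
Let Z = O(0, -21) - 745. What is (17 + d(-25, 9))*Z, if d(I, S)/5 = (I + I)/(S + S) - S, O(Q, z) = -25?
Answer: 290290/9 ≈ 32254.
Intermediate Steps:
Z = -770 (Z = -25 - 745 = -770)
d(I, S) = -5*S + 5*I/S (d(I, S) = 5*((I + I)/(S + S) - S) = 5*((2*I)/((2*S)) - S) = 5*((2*I)*(1/(2*S)) - S) = 5*(I/S - S) = 5*(-S + I/S) = -5*S + 5*I/S)
(17 + d(-25, 9))*Z = (17 + (-5*9 + 5*(-25)/9))*(-770) = (17 + (-45 + 5*(-25)*(⅑)))*(-770) = (17 + (-45 - 125/9))*(-770) = (17 - 530/9)*(-770) = -377/9*(-770) = 290290/9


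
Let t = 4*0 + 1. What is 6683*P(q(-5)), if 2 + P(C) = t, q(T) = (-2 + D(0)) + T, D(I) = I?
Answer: -6683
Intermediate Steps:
t = 1 (t = 0 + 1 = 1)
q(T) = -2 + T (q(T) = (-2 + 0) + T = -2 + T)
P(C) = -1 (P(C) = -2 + 1 = -1)
6683*P(q(-5)) = 6683*(-1) = -6683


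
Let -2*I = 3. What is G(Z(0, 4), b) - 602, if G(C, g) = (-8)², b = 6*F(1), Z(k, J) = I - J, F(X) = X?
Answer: -538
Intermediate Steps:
I = -3/2 (I = -½*3 = -3/2 ≈ -1.5000)
Z(k, J) = -3/2 - J
b = 6 (b = 6*1 = 6)
G(C, g) = 64
G(Z(0, 4), b) - 602 = 64 - 602 = -538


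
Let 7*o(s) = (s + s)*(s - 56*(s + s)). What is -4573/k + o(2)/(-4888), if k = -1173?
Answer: 1158172/295113 ≈ 3.9245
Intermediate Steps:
o(s) = -222*s²/7 (o(s) = ((s + s)*(s - 56*(s + s)))/7 = ((2*s)*(s - 112*s))/7 = ((2*s)*(-111*s))/7 = (-222*s²)/7 = -222*s²/7)
-4573/k + o(2)/(-4888) = -4573/(-1173) - 222/7*2²/(-4888) = -4573*(-1/1173) - 222/7*4*(-1/4888) = 269/69 - 888/7*(-1/4888) = 269/69 + 111/4277 = 1158172/295113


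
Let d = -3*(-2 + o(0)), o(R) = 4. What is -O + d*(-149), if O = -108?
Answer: 1002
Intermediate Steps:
d = -6 (d = -3*(-2 + 4) = -3*2 = -6)
-O + d*(-149) = -1*(-108) - 6*(-149) = 108 + 894 = 1002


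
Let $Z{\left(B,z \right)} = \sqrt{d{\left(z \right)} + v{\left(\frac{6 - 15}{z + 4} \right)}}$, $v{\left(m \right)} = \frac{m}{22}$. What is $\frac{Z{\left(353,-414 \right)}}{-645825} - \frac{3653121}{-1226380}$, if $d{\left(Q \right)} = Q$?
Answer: $\frac{3653121}{1226380} - \frac{i \sqrt{935642345}}{970890250} \approx 2.9788 - 3.1505 \cdot 10^{-5} i$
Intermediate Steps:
$v{\left(m \right)} = \frac{m}{22}$ ($v{\left(m \right)} = m \frac{1}{22} = \frac{m}{22}$)
$Z{\left(B,z \right)} = \sqrt{z - \frac{9}{22 \left(4 + z\right)}}$ ($Z{\left(B,z \right)} = \sqrt{z + \frac{\left(6 - 15\right) \frac{1}{z + 4}}{22}} = \sqrt{z + \frac{\left(-9\right) \frac{1}{4 + z}}{22}} = \sqrt{z - \frac{9}{22 \left(4 + z\right)}}$)
$\frac{Z{\left(353,-414 \right)}}{-645825} - \frac{3653121}{-1226380} = \frac{\frac{1}{22} \sqrt{22} \sqrt{- \frac{9}{4 - 414} + 22 \left(-414\right)}}{-645825} - \frac{3653121}{-1226380} = \frac{\sqrt{22} \sqrt{- \frac{9}{-410} - 9108}}{22} \left(- \frac{1}{645825}\right) - - \frac{3653121}{1226380} = \frac{\sqrt{22} \sqrt{\left(-9\right) \left(- \frac{1}{410}\right) - 9108}}{22} \left(- \frac{1}{645825}\right) + \frac{3653121}{1226380} = \frac{\sqrt{22} \sqrt{\frac{9}{410} - 9108}}{22} \left(- \frac{1}{645825}\right) + \frac{3653121}{1226380} = \frac{\sqrt{22} \sqrt{- \frac{3734271}{410}}}{22} \left(- \frac{1}{645825}\right) + \frac{3653121}{1226380} = \frac{\sqrt{22} \frac{3 i \sqrt{170116790}}{410}}{22} \left(- \frac{1}{645825}\right) + \frac{3653121}{1226380} = \frac{3 i \sqrt{935642345}}{4510} \left(- \frac{1}{645825}\right) + \frac{3653121}{1226380} = - \frac{i \sqrt{935642345}}{970890250} + \frac{3653121}{1226380} = \frac{3653121}{1226380} - \frac{i \sqrt{935642345}}{970890250}$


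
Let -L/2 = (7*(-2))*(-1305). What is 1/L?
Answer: -1/36540 ≈ -2.7367e-5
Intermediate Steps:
L = -36540 (L = -2*7*(-2)*(-1305) = -(-28)*(-1305) = -2*18270 = -36540)
1/L = 1/(-36540) = -1/36540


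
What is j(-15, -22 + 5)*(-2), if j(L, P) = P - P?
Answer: 0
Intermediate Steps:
j(L, P) = 0
j(-15, -22 + 5)*(-2) = 0*(-2) = 0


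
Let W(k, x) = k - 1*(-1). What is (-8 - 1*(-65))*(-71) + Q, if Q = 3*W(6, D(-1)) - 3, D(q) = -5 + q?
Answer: -4029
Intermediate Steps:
W(k, x) = 1 + k (W(k, x) = k + 1 = 1 + k)
Q = 18 (Q = 3*(1 + 6) - 3 = 3*7 - 3 = 21 - 3 = 18)
(-8 - 1*(-65))*(-71) + Q = (-8 - 1*(-65))*(-71) + 18 = (-8 + 65)*(-71) + 18 = 57*(-71) + 18 = -4047 + 18 = -4029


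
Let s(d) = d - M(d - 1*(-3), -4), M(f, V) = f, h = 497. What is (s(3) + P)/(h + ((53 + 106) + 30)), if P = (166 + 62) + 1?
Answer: 113/343 ≈ 0.32945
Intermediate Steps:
P = 229 (P = 228 + 1 = 229)
s(d) = -3 (s(d) = d - (d - 1*(-3)) = d - (d + 3) = d - (3 + d) = d + (-3 - d) = -3)
(s(3) + P)/(h + ((53 + 106) + 30)) = (-3 + 229)/(497 + ((53 + 106) + 30)) = 226/(497 + (159 + 30)) = 226/(497 + 189) = 226/686 = 226*(1/686) = 113/343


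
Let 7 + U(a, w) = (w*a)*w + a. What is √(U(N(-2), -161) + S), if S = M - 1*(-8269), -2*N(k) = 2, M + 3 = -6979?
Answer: 111*I*√2 ≈ 156.98*I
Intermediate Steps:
M = -6982 (M = -3 - 6979 = -6982)
N(k) = -1 (N(k) = -½*2 = -1)
U(a, w) = -7 + a + a*w² (U(a, w) = -7 + ((w*a)*w + a) = -7 + ((a*w)*w + a) = -7 + (a*w² + a) = -7 + (a + a*w²) = -7 + a + a*w²)
S = 1287 (S = -6982 - 1*(-8269) = -6982 + 8269 = 1287)
√(U(N(-2), -161) + S) = √((-7 - 1 - 1*(-161)²) + 1287) = √((-7 - 1 - 1*25921) + 1287) = √((-7 - 1 - 25921) + 1287) = √(-25929 + 1287) = √(-24642) = 111*I*√2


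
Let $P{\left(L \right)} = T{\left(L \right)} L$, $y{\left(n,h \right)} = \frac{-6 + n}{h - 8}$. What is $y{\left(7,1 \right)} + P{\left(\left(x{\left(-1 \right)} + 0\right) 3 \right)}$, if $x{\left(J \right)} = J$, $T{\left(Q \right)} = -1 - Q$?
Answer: $- \frac{43}{7} \approx -6.1429$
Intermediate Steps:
$y{\left(n,h \right)} = \frac{-6 + n}{-8 + h}$
$P{\left(L \right)} = L \left(-1 - L\right)$ ($P{\left(L \right)} = \left(-1 - L\right) L = L \left(-1 - L\right)$)
$y{\left(7,1 \right)} + P{\left(\left(x{\left(-1 \right)} + 0\right) 3 \right)} = \frac{-6 + 7}{-8 + 1} - \left(-1 + 0\right) 3 \left(1 + \left(-1 + 0\right) 3\right) = \frac{1}{-7} \cdot 1 - \left(-1\right) 3 \left(1 - 3\right) = \left(- \frac{1}{7}\right) 1 - - 3 \left(1 - 3\right) = - \frac{1}{7} - \left(-3\right) \left(-2\right) = - \frac{1}{7} - 6 = - \frac{43}{7}$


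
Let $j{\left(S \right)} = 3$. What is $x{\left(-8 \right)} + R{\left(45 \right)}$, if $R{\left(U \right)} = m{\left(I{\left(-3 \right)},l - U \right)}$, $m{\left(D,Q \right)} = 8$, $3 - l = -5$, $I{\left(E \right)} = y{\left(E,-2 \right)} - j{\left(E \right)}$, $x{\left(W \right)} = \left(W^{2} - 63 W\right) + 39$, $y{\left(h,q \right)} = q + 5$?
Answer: $615$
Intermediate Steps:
$y{\left(h,q \right)} = 5 + q$
$x{\left(W \right)} = 39 + W^{2} - 63 W$
$I{\left(E \right)} = 0$ ($I{\left(E \right)} = \left(5 - 2\right) - 3 = 3 - 3 = 0$)
$l = 8$ ($l = 3 - -5 = 3 + 5 = 8$)
$R{\left(U \right)} = 8$
$x{\left(-8 \right)} + R{\left(45 \right)} = \left(39 + \left(-8\right)^{2} - -504\right) + 8 = \left(39 + 64 + 504\right) + 8 = 607 + 8 = 615$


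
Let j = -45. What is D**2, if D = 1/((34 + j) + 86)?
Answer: 1/5625 ≈ 0.00017778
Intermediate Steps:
D = 1/75 (D = 1/((34 - 45) + 86) = 1/(-11 + 86) = 1/75 ≈ 0.013333)
D**2 = (1/75)**2 = 1/5625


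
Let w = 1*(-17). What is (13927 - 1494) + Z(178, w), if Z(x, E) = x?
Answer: 12611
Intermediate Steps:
w = -17
(13927 - 1494) + Z(178, w) = (13927 - 1494) + 178 = 12433 + 178 = 12611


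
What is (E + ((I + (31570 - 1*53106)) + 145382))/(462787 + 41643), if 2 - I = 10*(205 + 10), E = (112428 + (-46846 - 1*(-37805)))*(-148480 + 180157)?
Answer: 3275111697/504430 ≈ 6492.7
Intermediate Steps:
E = 3274989999 (E = (112428 + (-46846 + 37805))*31677 = (112428 - 9041)*31677 = 103387*31677 = 3274989999)
I = -2148 (I = 2 - 10*(205 + 10) = 2 - 10*215 = 2 - 1*2150 = 2 - 2150 = -2148)
(E + ((I + (31570 - 1*53106)) + 145382))/(462787 + 41643) = (3274989999 + ((-2148 + (31570 - 1*53106)) + 145382))/(462787 + 41643) = (3274989999 + ((-2148 + (31570 - 53106)) + 145382))/504430 = (3274989999 + ((-2148 - 21536) + 145382))*(1/504430) = (3274989999 + (-23684 + 145382))*(1/504430) = (3274989999 + 121698)*(1/504430) = 3275111697*(1/504430) = 3275111697/504430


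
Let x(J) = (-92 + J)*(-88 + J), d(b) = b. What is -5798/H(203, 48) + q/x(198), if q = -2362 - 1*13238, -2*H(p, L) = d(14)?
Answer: 3374774/4081 ≈ 826.95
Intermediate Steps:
H(p, L) = -7 (H(p, L) = -1/2*14 = -7)
q = -15600 (q = -2362 - 13238 = -15600)
-5798/H(203, 48) + q/x(198) = -5798/(-7) - 15600/(8096 + 198**2 - 180*198) = -5798*(-1/7) - 15600/(8096 + 39204 - 35640) = 5798/7 - 15600/11660 = 5798/7 - 15600*1/11660 = 5798/7 - 780/583 = 3374774/4081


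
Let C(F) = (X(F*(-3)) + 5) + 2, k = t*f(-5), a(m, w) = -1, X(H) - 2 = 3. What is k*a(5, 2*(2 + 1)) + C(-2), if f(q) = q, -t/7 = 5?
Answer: -163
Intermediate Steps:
t = -35 (t = -7*5 = -35)
X(H) = 5 (X(H) = 2 + 3 = 5)
k = 175 (k = -35*(-5) = 175)
C(F) = 12 (C(F) = (5 + 5) + 2 = 10 + 2 = 12)
k*a(5, 2*(2 + 1)) + C(-2) = 175*(-1) + 12 = -175 + 12 = -163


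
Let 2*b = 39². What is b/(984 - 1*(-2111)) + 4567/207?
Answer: 28584577/1281330 ≈ 22.309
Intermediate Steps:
b = 1521/2 (b = (½)*39² = (½)*1521 = 1521/2 ≈ 760.50)
b/(984 - 1*(-2111)) + 4567/207 = 1521/(2*(984 - 1*(-2111))) + 4567/207 = 1521/(2*(984 + 2111)) + 4567*(1/207) = (1521/2)/3095 + 4567/207 = (1521/2)*(1/3095) + 4567/207 = 1521/6190 + 4567/207 = 28584577/1281330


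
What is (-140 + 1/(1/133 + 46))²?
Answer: 733638501729/37442161 ≈ 19594.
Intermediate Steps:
(-140 + 1/(1/133 + 46))² = (-140 + 1/(6119/133))² = (-140 + 133/6119)² = (-856527/6119)² = 733638501729/37442161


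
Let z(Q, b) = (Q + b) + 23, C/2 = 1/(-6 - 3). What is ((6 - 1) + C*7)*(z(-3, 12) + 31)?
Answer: 217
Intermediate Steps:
C = -2/9 (C = 2/(-6 - 3) = 2/(-9) = 2*(-⅑) = -2/9 ≈ -0.22222)
z(Q, b) = 23 + Q + b
((6 - 1) + C*7)*(z(-3, 12) + 31) = ((6 - 1) - 2/9*7)*((23 - 3 + 12) + 31) = (5 - 14/9)*(32 + 31) = (31/9)*63 = 217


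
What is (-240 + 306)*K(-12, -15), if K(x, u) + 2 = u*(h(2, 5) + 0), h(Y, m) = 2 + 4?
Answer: -6072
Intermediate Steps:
h(Y, m) = 6
K(x, u) = -2 + 6*u (K(x, u) = -2 + u*(6 + 0) = -2 + u*6 = -2 + 6*u)
(-240 + 306)*K(-12, -15) = (-240 + 306)*(-2 + 6*(-15)) = 66*(-2 - 90) = 66*(-92) = -6072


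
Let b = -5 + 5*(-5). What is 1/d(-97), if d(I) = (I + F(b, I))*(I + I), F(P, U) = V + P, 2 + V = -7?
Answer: 1/26384 ≈ 3.7902e-5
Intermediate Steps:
V = -9 (V = -2 - 7 = -9)
b = -30 (b = -5 - 25 = -30)
F(P, U) = -9 + P
d(I) = 2*I*(-39 + I) (d(I) = (I + (-9 - 30))*(I + I) = (I - 39)*(2*I) = (-39 + I)*(2*I) = 2*I*(-39 + I))
1/d(-97) = 1/(2*(-97)*(-39 - 97)) = 1/(2*(-97)*(-136)) = 1/26384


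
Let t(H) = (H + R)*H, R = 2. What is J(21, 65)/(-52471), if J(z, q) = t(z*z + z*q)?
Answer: -3265248/52471 ≈ -62.230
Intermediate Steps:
t(H) = H*(2 + H) (t(H) = (H + 2)*H = (2 + H)*H = H*(2 + H))
J(z, q) = (z² + q*z)*(2 + z² + q*z) (J(z, q) = (z*z + z*q)*(2 + (z*z + z*q)) = (z² + q*z)*(2 + (z² + q*z)) = (z² + q*z)*(2 + z² + q*z))
J(21, 65)/(-52471) = (21*(2 + 21*(65 + 21))*(65 + 21))/(-52471) = (21*(2 + 21*86)*86)*(-1/52471) = (21*(2 + 1806)*86)*(-1/52471) = (21*1808*86)*(-1/52471) = 3265248*(-1/52471) = -3265248/52471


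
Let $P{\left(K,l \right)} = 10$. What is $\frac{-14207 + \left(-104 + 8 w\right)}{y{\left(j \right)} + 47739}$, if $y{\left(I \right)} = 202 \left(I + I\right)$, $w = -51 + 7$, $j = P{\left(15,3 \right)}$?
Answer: $- \frac{14663}{51779} \approx -0.28318$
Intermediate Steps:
$j = 10$
$w = -44$
$y{\left(I \right)} = 404 I$ ($y{\left(I \right)} = 202 \cdot 2 I = 404 I$)
$\frac{-14207 + \left(-104 + 8 w\right)}{y{\left(j \right)} + 47739} = \frac{-14207 + \left(-104 + 8 \left(-44\right)\right)}{404 \cdot 10 + 47739} = \frac{-14207 - 456}{4040 + 47739} = \frac{-14207 - 456}{51779} = \left(-14663\right) \frac{1}{51779} = - \frac{14663}{51779}$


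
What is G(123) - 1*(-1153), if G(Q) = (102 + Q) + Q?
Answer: 1501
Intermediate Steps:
G(Q) = 102 + 2*Q
G(123) - 1*(-1153) = (102 + 2*123) - 1*(-1153) = (102 + 246) + 1153 = 348 + 1153 = 1501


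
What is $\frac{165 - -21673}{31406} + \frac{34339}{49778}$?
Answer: $\frac{1082751299}{781663934} \approx 1.3852$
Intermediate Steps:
$\frac{165 - -21673}{31406} + \frac{34339}{49778} = \left(165 + 21673\right) \frac{1}{31406} + 34339 \cdot \frac{1}{49778} = 21838 \cdot \frac{1}{31406} + \frac{34339}{49778} = \frac{10919}{15703} + \frac{34339}{49778} = \frac{1082751299}{781663934}$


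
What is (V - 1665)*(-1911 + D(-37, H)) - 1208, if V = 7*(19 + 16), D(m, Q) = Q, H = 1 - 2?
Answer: 2713832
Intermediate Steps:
H = -1
V = 245 (V = 7*35 = 245)
(V - 1665)*(-1911 + D(-37, H)) - 1208 = (245 - 1665)*(-1911 - 1) - 1208 = -1420*(-1912) - 1208 = 2715040 - 1208 = 2713832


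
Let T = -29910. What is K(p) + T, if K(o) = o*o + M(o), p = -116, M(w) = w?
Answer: -16570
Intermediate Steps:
K(o) = o + o² (K(o) = o*o + o = o² + o = o + o²)
K(p) + T = -116*(1 - 116) - 29910 = -116*(-115) - 29910 = 13340 - 29910 = -16570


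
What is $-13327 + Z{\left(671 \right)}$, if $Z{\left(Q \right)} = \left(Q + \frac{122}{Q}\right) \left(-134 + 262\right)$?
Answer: $\frac{798427}{11} \approx 72584.0$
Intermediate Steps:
$Z{\left(Q \right)} = 128 Q + \frac{15616}{Q}$ ($Z{\left(Q \right)} = \left(Q + \frac{122}{Q}\right) 128 = 128 Q + \frac{15616}{Q}$)
$-13327 + Z{\left(671 \right)} = -13327 + \left(128 \cdot 671 + \frac{15616}{671}\right) = -13327 + \left(85888 + 15616 \cdot \frac{1}{671}\right) = -13327 + \left(85888 + \frac{256}{11}\right) = -13327 + \frac{945024}{11} = \frac{798427}{11}$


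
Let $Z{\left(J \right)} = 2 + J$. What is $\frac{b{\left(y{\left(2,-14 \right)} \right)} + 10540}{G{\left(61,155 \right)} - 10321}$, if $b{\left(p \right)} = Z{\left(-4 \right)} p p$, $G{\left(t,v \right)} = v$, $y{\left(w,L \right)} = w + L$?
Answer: $- \frac{5126}{5083} \approx -1.0085$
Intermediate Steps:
$y{\left(w,L \right)} = L + w$
$b{\left(p \right)} = - 2 p^{2}$ ($b{\left(p \right)} = \left(2 - 4\right) p p = - 2 p p = - 2 p^{2}$)
$\frac{b{\left(y{\left(2,-14 \right)} \right)} + 10540}{G{\left(61,155 \right)} - 10321} = \frac{- 2 \left(-14 + 2\right)^{2} + 10540}{155 - 10321} = \frac{- 2 \left(-12\right)^{2} + 10540}{-10166} = \left(\left(-2\right) 144 + 10540\right) \left(- \frac{1}{10166}\right) = \left(-288 + 10540\right) \left(- \frac{1}{10166}\right) = 10252 \left(- \frac{1}{10166}\right) = - \frac{5126}{5083}$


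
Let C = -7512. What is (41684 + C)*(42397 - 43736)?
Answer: -45756308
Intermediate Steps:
(41684 + C)*(42397 - 43736) = (41684 - 7512)*(42397 - 43736) = 34172*(-1339) = -45756308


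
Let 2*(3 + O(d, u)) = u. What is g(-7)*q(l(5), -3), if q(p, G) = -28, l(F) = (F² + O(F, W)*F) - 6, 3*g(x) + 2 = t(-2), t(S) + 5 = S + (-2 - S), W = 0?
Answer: 84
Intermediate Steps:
t(S) = -7 (t(S) = -5 + (S + (-2 - S)) = -5 - 2 = -7)
g(x) = -3 (g(x) = -⅔ + (⅓)*(-7) = -⅔ - 7/3 = -3)
O(d, u) = -3 + u/2
l(F) = -6 + F² - 3*F (l(F) = (F² + (-3 + (½)*0)*F) - 6 = (F² + (-3 + 0)*F) - 6 = (F² - 3*F) - 6 = -6 + F² - 3*F)
g(-7)*q(l(5), -3) = -3*(-28) = 84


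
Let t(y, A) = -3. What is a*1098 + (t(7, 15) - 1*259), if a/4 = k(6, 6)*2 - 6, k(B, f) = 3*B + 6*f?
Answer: 447722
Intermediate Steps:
a = 408 (a = 4*((3*6 + 6*6)*2 - 6) = 4*((18 + 36)*2 - 6) = 4*(54*2 - 6) = 4*(108 - 6) = 4*102 = 408)
a*1098 + (t(7, 15) - 1*259) = 408*1098 + (-3 - 1*259) = 447984 + (-3 - 259) = 447984 - 262 = 447722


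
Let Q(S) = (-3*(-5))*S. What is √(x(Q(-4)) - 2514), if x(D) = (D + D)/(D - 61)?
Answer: 9*I*√3754/11 ≈ 50.13*I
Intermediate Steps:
Q(S) = 15*S
x(D) = 2*D/(-61 + D) (x(D) = (2*D)/(-61 + D) = 2*D/(-61 + D))
√(x(Q(-4)) - 2514) = √(2*(15*(-4))/(-61 + 15*(-4)) - 2514) = √(2*(-60)/(-61 - 60) - 2514) = √(2*(-60)/(-121) - 2514) = √(2*(-60)*(-1/121) - 2514) = √(120/121 - 2514) = √(-304074/121) = 9*I*√3754/11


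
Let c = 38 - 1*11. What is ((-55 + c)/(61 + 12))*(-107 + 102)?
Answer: 140/73 ≈ 1.9178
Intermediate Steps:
c = 27 (c = 38 - 11 = 27)
((-55 + c)/(61 + 12))*(-107 + 102) = ((-55 + 27)/(61 + 12))*(-107 + 102) = -28/73*(-5) = 140/73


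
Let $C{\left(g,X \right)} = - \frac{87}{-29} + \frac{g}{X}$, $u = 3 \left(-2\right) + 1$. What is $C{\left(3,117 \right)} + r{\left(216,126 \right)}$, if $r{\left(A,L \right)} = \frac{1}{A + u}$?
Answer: $\frac{24937}{8229} \approx 3.0304$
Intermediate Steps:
$u = -5$ ($u = -6 + 1 = -5$)
$C{\left(g,X \right)} = 3 + \frac{g}{X}$ ($C{\left(g,X \right)} = \left(-87\right) \left(- \frac{1}{29}\right) + \frac{g}{X} = 3 + \frac{g}{X}$)
$r{\left(A,L \right)} = \frac{1}{-5 + A}$ ($r{\left(A,L \right)} = \frac{1}{A - 5} = \frac{1}{-5 + A}$)
$C{\left(3,117 \right)} + r{\left(216,126 \right)} = \left(3 + \frac{3}{117}\right) + \frac{1}{-5 + 216} = \left(3 + 3 \cdot \frac{1}{117}\right) + \frac{1}{211} = \left(3 + \frac{1}{39}\right) + \frac{1}{211} = \frac{118}{39} + \frac{1}{211} = \frac{24937}{8229}$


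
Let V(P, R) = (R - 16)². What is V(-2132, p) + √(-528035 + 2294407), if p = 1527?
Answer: 2283121 + 2*√441593 ≈ 2.2844e+6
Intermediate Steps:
V(P, R) = (-16 + R)²
V(-2132, p) + √(-528035 + 2294407) = (-16 + 1527)² + √(-528035 + 2294407) = 1511² + √1766372 = 2283121 + 2*√441593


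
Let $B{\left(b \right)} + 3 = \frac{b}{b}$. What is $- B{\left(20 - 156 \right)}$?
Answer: $2$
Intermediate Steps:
$B{\left(b \right)} = -2$ ($B{\left(b \right)} = -3 + \frac{b}{b} = -3 + 1 = -2$)
$- B{\left(20 - 156 \right)} = \left(-1\right) \left(-2\right) = 2$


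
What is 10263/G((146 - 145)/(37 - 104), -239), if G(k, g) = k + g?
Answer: -229207/5338 ≈ -42.939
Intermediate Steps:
G(k, g) = g + k
10263/G((146 - 145)/(37 - 104), -239) = 10263/(-239 + (146 - 145)/(37 - 104)) = 10263/(-239 + 1/(-67)) = 10263/(-239 + 1*(-1/67)) = 10263/(-239 - 1/67) = 10263/(-16014/67) = 10263*(-67/16014) = -229207/5338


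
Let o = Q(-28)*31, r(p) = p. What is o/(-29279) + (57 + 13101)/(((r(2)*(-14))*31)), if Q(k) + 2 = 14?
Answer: -192787989/12707086 ≈ -15.172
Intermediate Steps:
Q(k) = 12 (Q(k) = -2 + 14 = 12)
o = 372 (o = 12*31 = 372)
o/(-29279) + (57 + 13101)/(((r(2)*(-14))*31)) = 372/(-29279) + (57 + 13101)/(((2*(-14))*31)) = 372*(-1/29279) + 13158/((-28*31)) = -372/29279 + 13158/(-868) = -372/29279 + 13158*(-1/868) = -372/29279 - 6579/434 = -192787989/12707086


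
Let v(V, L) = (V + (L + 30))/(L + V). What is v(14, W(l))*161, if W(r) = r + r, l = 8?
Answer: 322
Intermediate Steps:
W(r) = 2*r
v(V, L) = (30 + L + V)/(L + V) (v(V, L) = (V + (30 + L))/(L + V) = (30 + L + V)/(L + V))
v(14, W(l))*161 = ((30 + 2*8 + 14)/(2*8 + 14))*161 = ((30 + 16 + 14)/(16 + 14))*161 = (60/30)*161 = ((1/30)*60)*161 = 2*161 = 322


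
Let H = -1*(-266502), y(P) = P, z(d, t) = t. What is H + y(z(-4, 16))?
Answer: 266518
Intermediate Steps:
H = 266502
H + y(z(-4, 16)) = 266502 + 16 = 266518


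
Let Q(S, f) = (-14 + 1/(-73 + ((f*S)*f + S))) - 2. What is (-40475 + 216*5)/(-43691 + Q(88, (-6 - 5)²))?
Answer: 10151484817/11262620812 ≈ 0.90134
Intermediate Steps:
Q(S, f) = -16 + 1/(-73 + S + S*f²) (Q(S, f) = (-14 + 1/(-73 + ((S*f)*f + S))) - 2 = (-14 + 1/(-73 + (S*f² + S))) - 2 = (-14 + 1/(-73 + (S + S*f²))) - 2 = (-14 + 1/(-73 + S + S*f²)) - 2 = -16 + 1/(-73 + S + S*f²))
(-40475 + 216*5)/(-43691 + Q(88, (-6 - 5)²)) = (-40475 + 216*5)/(-43691 + (1169 - 16*88 - 16*88*((-6 - 5)²)²)/(-73 + 88 + 88*((-6 - 5)²)²)) = (-40475 + 1080)/(-43691 + (1169 - 1408 - 16*88*((-11)²)²)/(-73 + 88 + 88*((-11)²)²)) = -39395/(-43691 + (1169 - 1408 - 16*88*121²)/(-73 + 88 + 88*121²)) = -39395/(-43691 + (1169 - 1408 - 16*88*14641)/(-73 + 88 + 88*14641)) = -39395/(-43691 + (1169 - 1408 - 20614528)/(-73 + 88 + 1288408)) = -39395/(-43691 - 20614767/1288423) = -39395/(-56313104060/1288423) = -39395*(-1288423/56313104060) = 10151484817/11262620812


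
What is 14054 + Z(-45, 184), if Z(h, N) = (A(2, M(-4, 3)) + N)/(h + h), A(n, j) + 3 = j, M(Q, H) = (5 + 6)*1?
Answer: 210778/15 ≈ 14052.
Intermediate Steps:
M(Q, H) = 11 (M(Q, H) = 11*1 = 11)
A(n, j) = -3 + j
Z(h, N) = (8 + N)/(2*h) (Z(h, N) = ((-3 + 11) + N)/(h + h) = (8 + N)/((2*h)) = (8 + N)*(1/(2*h)) = (8 + N)/(2*h))
14054 + Z(-45, 184) = 14054 + (1/2)*(8 + 184)/(-45) = 14054 + (1/2)*(-1/45)*192 = 14054 - 32/15 = 210778/15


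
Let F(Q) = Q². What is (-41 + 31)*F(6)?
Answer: -360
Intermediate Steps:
(-41 + 31)*F(6) = (-41 + 31)*6² = -10*36 = -360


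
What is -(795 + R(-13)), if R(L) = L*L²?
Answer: 1402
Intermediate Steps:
R(L) = L³
-(795 + R(-13)) = -(795 + (-13)³) = -(795 - 2197) = -1*(-1402) = 1402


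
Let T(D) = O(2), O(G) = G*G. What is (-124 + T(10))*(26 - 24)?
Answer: -240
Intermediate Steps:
O(G) = G**2
T(D) = 4 (T(D) = 2**2 = 4)
(-124 + T(10))*(26 - 24) = (-124 + 4)*(26 - 24) = -120*2 = -240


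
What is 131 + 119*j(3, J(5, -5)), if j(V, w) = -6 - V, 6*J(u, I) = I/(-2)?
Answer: -940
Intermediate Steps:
J(u, I) = -I/12 (J(u, I) = (I/(-2))/6 = (I*(-½))/6 = (-I/2)/6 = -I/12)
131 + 119*j(3, J(5, -5)) = 131 + 119*(-6 - 1*3) = 131 + 119*(-6 - 3) = 131 + 119*(-9) = 131 - 1071 = -940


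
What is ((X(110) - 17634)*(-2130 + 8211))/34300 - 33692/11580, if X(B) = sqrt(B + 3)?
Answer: -31072657373/9929850 + 6081*sqrt(113)/34300 ≈ -3127.3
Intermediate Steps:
X(B) = sqrt(3 + B)
((X(110) - 17634)*(-2130 + 8211))/34300 - 33692/11580 = ((sqrt(3 + 110) - 17634)*(-2130 + 8211))/34300 - 33692/11580 = ((sqrt(113) - 17634)*6081)*(1/34300) - 33692*1/11580 = ((-17634 + sqrt(113))*6081)*(1/34300) - 8423/2895 = (-107232354 + 6081*sqrt(113))*(1/34300) - 8423/2895 = (-53616177/17150 + 6081*sqrt(113)/34300) - 8423/2895 = -31072657373/9929850 + 6081*sqrt(113)/34300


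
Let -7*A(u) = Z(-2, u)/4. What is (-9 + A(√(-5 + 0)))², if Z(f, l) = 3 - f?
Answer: 66049/784 ≈ 84.246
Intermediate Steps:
A(u) = -5/28 (A(u) = -(3 - 1*(-2))/(7*4) = -(3 + 2)/(7*4) = -5/(7*4) = -⅐*5/4 = -5/28)
(-9 + A(√(-5 + 0)))² = (-9 - 5/28)² = (-257/28)² = 66049/784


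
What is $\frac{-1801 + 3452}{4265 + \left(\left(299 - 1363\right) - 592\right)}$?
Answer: $\frac{1651}{2609} \approx 0.63281$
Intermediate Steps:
$\frac{-1801 + 3452}{4265 + \left(\left(299 - 1363\right) - 592\right)} = \frac{1651}{4265 - 1656} = \frac{1651}{2609}$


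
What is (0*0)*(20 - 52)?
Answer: 0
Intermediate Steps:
(0*0)*(20 - 52) = 0*(-32) = 0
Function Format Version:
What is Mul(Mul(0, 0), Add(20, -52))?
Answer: 0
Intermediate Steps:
Mul(Mul(0, 0), Add(20, -52)) = Mul(0, -32) = 0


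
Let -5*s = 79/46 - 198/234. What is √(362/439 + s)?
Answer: √1120523965210/1312610 ≈ 0.80645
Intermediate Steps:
s = -521/2990 (s = -(79/46 - 198/234)/5 = -(79*(1/46) - 198*1/234)/5 = -(79/46 - 11/13)/5 = -⅕*521/598 = -521/2990 ≈ -0.17425)
√(362/439 + s) = √(362/439 - 521/2990) = √(853661/1312610) = √1120523965210/1312610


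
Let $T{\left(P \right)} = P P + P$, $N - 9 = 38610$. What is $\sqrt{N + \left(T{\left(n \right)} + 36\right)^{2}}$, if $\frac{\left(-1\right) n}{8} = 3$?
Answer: $3 \sqrt{42707} \approx 619.97$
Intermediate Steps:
$N = 38619$ ($N = 9 + 38610 = 38619$)
$n = -24$ ($n = \left(-8\right) 3 = -24$)
$T{\left(P \right)} = P + P^{2}$ ($T{\left(P \right)} = P^{2} + P = P + P^{2}$)
$\sqrt{N + \left(T{\left(n \right)} + 36\right)^{2}} = \sqrt{38619 + \left(- 24 \left(1 - 24\right) + 36\right)^{2}} = \sqrt{38619 + \left(\left(-24\right) \left(-23\right) + 36\right)^{2}} = \sqrt{38619 + \left(552 + 36\right)^{2}} = \sqrt{38619 + 588^{2}} = \sqrt{38619 + 345744} = \sqrt{384363} = 3 \sqrt{42707}$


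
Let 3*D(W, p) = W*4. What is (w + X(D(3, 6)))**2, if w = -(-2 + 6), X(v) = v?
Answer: 0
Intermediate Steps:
D(W, p) = 4*W/3 (D(W, p) = (W*4)/3 = (4*W)/3 = 4*W/3)
w = -4 (w = -1*4 = -4)
(w + X(D(3, 6)))**2 = (-4 + (4/3)*3)**2 = (-4 + 4)**2 = 0**2 = 0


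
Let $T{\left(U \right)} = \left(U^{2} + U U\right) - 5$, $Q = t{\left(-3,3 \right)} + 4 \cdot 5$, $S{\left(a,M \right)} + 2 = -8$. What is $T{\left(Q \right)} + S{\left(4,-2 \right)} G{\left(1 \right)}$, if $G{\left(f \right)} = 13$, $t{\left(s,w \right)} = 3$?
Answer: $923$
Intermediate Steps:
$S{\left(a,M \right)} = -10$ ($S{\left(a,M \right)} = -2 - 8 = -10$)
$Q = 23$ ($Q = 3 + 4 \cdot 5 = 3 + 20 = 23$)
$T{\left(U \right)} = -5 + 2 U^{2}$ ($T{\left(U \right)} = \left(U^{2} + U^{2}\right) - 5 = 2 U^{2} - 5 = -5 + 2 U^{2}$)
$T{\left(Q \right)} + S{\left(4,-2 \right)} G{\left(1 \right)} = \left(-5 + 2 \cdot 23^{2}\right) - 130 = \left(-5 + 2 \cdot 529\right) - 130 = \left(-5 + 1058\right) - 130 = 1053 - 130 = 923$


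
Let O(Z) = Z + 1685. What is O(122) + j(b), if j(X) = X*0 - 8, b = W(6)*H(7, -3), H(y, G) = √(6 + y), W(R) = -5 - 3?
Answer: 1799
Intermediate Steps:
O(Z) = 1685 + Z
W(R) = -8
b = -8*√13 (b = -8*√(6 + 7) = -8*√13 ≈ -28.844)
j(X) = -8 (j(X) = 0 - 8 = -8)
O(122) + j(b) = (1685 + 122) - 8 = 1807 - 8 = 1799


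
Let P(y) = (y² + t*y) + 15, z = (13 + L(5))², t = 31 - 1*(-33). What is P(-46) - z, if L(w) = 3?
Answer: -1069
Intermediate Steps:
t = 64 (t = 31 + 33 = 64)
z = 256 (z = (13 + 3)² = 16² = 256)
P(y) = 15 + y² + 64*y (P(y) = (y² + 64*y) + 15 = 15 + y² + 64*y)
P(-46) - z = (15 + (-46)² + 64*(-46)) - 1*256 = (15 + 2116 - 2944) - 256 = -813 - 256 = -1069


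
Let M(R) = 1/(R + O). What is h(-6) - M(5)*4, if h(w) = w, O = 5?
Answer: -32/5 ≈ -6.4000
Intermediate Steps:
M(R) = 1/(5 + R) (M(R) = 1/(R + 5) = 1/(5 + R))
h(-6) - M(5)*4 = -6 - 1/(5 + 5)*4 = -6 - 1/10*4 = -6 - 2/5 = -32/5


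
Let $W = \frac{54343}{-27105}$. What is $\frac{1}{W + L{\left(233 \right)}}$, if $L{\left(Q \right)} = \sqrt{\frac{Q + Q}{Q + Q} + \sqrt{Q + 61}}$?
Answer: $- \frac{1}{\frac{54343}{27105} - \sqrt{1 + 7 \sqrt{6}}} \approx 0.44347$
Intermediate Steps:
$W = - \frac{54343}{27105}$ ($W = 54343 \left(- \frac{1}{27105}\right) = - \frac{54343}{27105} \approx -2.0049$)
$L{\left(Q \right)} = \sqrt{1 + \sqrt{61 + Q}}$ ($L{\left(Q \right)} = \sqrt{\frac{2 Q}{2 Q} + \sqrt{61 + Q}} = \sqrt{2 Q \frac{1}{2 Q} + \sqrt{61 + Q}} = \sqrt{1 + \sqrt{61 + Q}}$)
$\frac{1}{W + L{\left(233 \right)}} = \frac{1}{- \frac{54343}{27105} + \sqrt{1 + \sqrt{61 + 233}}} = \frac{1}{- \frac{54343}{27105} + \sqrt{1 + \sqrt{294}}} = \frac{1}{- \frac{54343}{27105} + \sqrt{1 + 7 \sqrt{6}}}$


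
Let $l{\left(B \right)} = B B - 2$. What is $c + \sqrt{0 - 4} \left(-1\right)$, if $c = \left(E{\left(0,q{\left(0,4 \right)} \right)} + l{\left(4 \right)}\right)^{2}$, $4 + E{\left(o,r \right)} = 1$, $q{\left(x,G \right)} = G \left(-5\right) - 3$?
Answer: $121 - 2 i \approx 121.0 - 2.0 i$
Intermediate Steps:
$l{\left(B \right)} = -2 + B^{2}$ ($l{\left(B \right)} = B^{2} - 2 = -2 + B^{2}$)
$q{\left(x,G \right)} = -3 - 5 G$ ($q{\left(x,G \right)} = - 5 G - 3 = -3 - 5 G$)
$E{\left(o,r \right)} = -3$ ($E{\left(o,r \right)} = -4 + 1 = -3$)
$c = 121$ ($c = \left(-3 - \left(2 - 4^{2}\right)\right)^{2} = \left(-3 + \left(-2 + 16\right)\right)^{2} = \left(-3 + 14\right)^{2} = 11^{2} = 121$)
$c + \sqrt{0 - 4} \left(-1\right) = 121 + \sqrt{0 - 4} \left(-1\right) = 121 + \sqrt{-4} \left(-1\right) = 121 + 2 i \left(-1\right) = 121 - 2 i$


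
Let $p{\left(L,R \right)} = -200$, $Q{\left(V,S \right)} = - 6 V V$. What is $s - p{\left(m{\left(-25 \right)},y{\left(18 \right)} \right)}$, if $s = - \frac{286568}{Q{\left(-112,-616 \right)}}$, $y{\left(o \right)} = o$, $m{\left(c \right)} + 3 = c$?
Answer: $\frac{1917421}{9408} \approx 203.81$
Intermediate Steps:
$Q{\left(V,S \right)} = - 6 V^{2}$
$m{\left(c \right)} = -3 + c$
$s = \frac{35821}{9408}$ ($s = - \frac{286568}{\left(-6\right) \left(-112\right)^{2}} = - \frac{286568}{\left(-6\right) 12544} = - \frac{286568}{-75264} = \left(-286568\right) \left(- \frac{1}{75264}\right) = \frac{35821}{9408} \approx 3.8075$)
$s - p{\left(m{\left(-25 \right)},y{\left(18 \right)} \right)} = \frac{35821}{9408} - -200 = \frac{35821}{9408} + 200 = \frac{1917421}{9408}$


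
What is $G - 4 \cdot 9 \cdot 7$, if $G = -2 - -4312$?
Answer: $4058$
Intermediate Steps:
$G = 4310$ ($G = -2 + 4312 = 4310$)
$G - 4 \cdot 9 \cdot 7 = 4310 - 4 \cdot 9 \cdot 7 = 4310 - 36 \cdot 7 = 4310 - 252 = 4058$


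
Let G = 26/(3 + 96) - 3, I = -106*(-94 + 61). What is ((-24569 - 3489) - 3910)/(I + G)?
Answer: -3164832/346031 ≈ -9.1461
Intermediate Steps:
I = 3498 (I = -106*(-33) = 3498)
G = -271/99 (G = 26/99 - 3 = -271/99 ≈ -2.7374)
((-24569 - 3489) - 3910)/(I + G) = ((-24569 - 3489) - 3910)/(3498 - 271/99) = (-28058 - 3910)/(346031/99) = -31968*99/346031 = -3164832/346031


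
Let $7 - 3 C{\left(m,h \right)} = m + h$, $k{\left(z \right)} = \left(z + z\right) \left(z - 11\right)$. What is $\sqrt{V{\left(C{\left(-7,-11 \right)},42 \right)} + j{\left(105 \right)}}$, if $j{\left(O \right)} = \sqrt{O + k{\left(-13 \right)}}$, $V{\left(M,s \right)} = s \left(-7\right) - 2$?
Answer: $i \sqrt{269} \approx 16.401 i$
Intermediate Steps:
$k{\left(z \right)} = 2 z \left(-11 + z\right)$
$C{\left(m,h \right)} = \frac{7}{3} - \frac{h}{3} - \frac{m}{3}$ ($C{\left(m,h \right)} = \frac{7}{3} - \frac{m + h}{3} = \frac{7}{3} - \frac{h + m}{3} = \frac{7}{3} - \left(\frac{h}{3} + \frac{m}{3}\right) = \frac{7}{3} - \frac{h}{3} - \frac{m}{3}$)
$V{\left(M,s \right)} = -2 - 7 s$ ($V{\left(M,s \right)} = - 7 s - 2 = -2 - 7 s$)
$j{\left(O \right)} = \sqrt{624 + O}$ ($j{\left(O \right)} = \sqrt{O + 2 \left(-13\right) \left(-11 - 13\right)} = \sqrt{O + 2 \left(-13\right) \left(-24\right)} = \sqrt{O + 624} = \sqrt{624 + O}$)
$\sqrt{V{\left(C{\left(-7,-11 \right)},42 \right)} + j{\left(105 \right)}} = \sqrt{\left(-2 - 294\right) + \sqrt{624 + 105}} = \sqrt{\left(-2 - 294\right) + \sqrt{729}} = \sqrt{-296 + 27} = \sqrt{-269} = i \sqrt{269}$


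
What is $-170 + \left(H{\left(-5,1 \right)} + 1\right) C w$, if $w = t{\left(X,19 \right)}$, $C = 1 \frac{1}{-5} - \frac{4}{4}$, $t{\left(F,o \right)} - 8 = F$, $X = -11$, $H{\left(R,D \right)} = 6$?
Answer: $- \frac{724}{5} \approx -144.8$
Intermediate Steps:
$t{\left(F,o \right)} = 8 + F$
$C = - \frac{6}{5}$ ($C = 1 \left(- \frac{1}{5}\right) - 1 = - \frac{1}{5} - 1 = - \frac{6}{5} \approx -1.2$)
$w = -3$ ($w = 8 - 11 = -3$)
$-170 + \left(H{\left(-5,1 \right)} + 1\right) C w = -170 + \left(6 + 1\right) \left(- \frac{6}{5}\right) \left(-3\right) = -170 + 7 \left(- \frac{6}{5}\right) \left(-3\right) = -170 - - \frac{126}{5} = -170 + \frac{126}{5} = - \frac{724}{5}$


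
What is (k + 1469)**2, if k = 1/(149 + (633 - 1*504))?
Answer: 166776674689/77284 ≈ 2.1580e+6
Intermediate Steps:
k = 1/278 (k = 1/(149 + (633 - 504)) = 1/(149 + 129) = 1/278 ≈ 0.0035971)
(k + 1469)**2 = (1/278 + 1469)**2 = (408383/278)**2 = 166776674689/77284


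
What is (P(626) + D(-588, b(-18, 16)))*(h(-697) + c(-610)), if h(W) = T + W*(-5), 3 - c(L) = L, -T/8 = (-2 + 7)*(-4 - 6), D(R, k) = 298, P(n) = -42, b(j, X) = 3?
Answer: 1151488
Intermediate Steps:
T = 400 (T = -8*(-2 + 7)*(-4 - 6) = -40*(-10) = -8*(-50) = 400)
c(L) = 3 - L
h(W) = 400 - 5*W (h(W) = 400 + W*(-5) = 400 - 5*W)
(P(626) + D(-588, b(-18, 16)))*(h(-697) + c(-610)) = (-42 + 298)*((400 - 5*(-697)) + (3 - 1*(-610))) = 256*((400 + 3485) + (3 + 610)) = 256*(3885 + 613) = 256*4498 = 1151488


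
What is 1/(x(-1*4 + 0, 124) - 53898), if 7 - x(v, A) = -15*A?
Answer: -1/52031 ≈ -1.9219e-5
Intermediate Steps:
x(v, A) = 7 + 15*A (x(v, A) = 7 - (-15)*A = 7 + 15*A)
1/(x(-1*4 + 0, 124) - 53898) = 1/((7 + 15*124) - 53898) = 1/((7 + 1860) - 53898) = 1/(1867 - 53898) = 1/(-52031) = -1/52031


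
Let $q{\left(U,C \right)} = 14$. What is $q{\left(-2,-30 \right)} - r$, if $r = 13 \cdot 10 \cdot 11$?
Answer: $-1416$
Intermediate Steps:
$r = 1430$ ($r = 130 \cdot 11 = 1430$)
$q{\left(-2,-30 \right)} - r = 14 - 1430 = -1416$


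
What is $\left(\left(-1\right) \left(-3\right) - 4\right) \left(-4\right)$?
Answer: $4$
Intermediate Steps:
$\left(\left(-1\right) \left(-3\right) - 4\right) \left(-4\right) = \left(3 - 4\right) \left(-4\right) = \left(-1\right) \left(-4\right) = 4$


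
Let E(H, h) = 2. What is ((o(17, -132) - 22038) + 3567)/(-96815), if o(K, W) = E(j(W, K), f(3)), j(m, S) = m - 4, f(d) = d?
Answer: 18469/96815 ≈ 0.19077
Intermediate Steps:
j(m, S) = -4 + m
o(K, W) = 2
((o(17, -132) - 22038) + 3567)/(-96815) = ((2 - 22038) + 3567)/(-96815) = (-22036 + 3567)*(-1/96815) = -18469*(-1/96815) = 18469/96815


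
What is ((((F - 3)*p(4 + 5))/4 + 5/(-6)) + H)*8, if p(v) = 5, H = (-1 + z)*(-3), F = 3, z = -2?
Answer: 196/3 ≈ 65.333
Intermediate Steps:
H = 9 (H = (-1 - 2)*(-3) = -3*(-3) = 9)
((((F - 3)*p(4 + 5))/4 + 5/(-6)) + H)*8 = ((((3 - 3)*5)/4 + 5/(-6)) + 9)*8 = (((0*5)*(1/4) + 5*(-1/6)) + 9)*8 = ((0*(1/4) - 5/6) + 9)*8 = ((0 - 5/6) + 9)*8 = (-5/6 + 9)*8 = (49/6)*8 = 196/3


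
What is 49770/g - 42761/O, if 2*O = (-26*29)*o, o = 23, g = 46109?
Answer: 343317517/57115877 ≈ 6.0109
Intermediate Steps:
O = -8671 (O = (-26*29*23)/2 = (-754*23)/2 = (1/2)*(-17342) = -8671)
49770/g - 42761/O = 49770/46109 - 42761/(-8671) = 49770*(1/46109) - 42761*(-1/8671) = 7110/6587 + 42761/8671 = 343317517/57115877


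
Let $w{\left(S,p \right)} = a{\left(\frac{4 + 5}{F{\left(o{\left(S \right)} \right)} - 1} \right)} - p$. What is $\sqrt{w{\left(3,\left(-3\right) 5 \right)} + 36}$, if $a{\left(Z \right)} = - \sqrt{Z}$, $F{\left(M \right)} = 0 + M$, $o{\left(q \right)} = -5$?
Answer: $\frac{\sqrt{204 - 2 i \sqrt{6}}}{2} \approx 7.1419 - 0.085743 i$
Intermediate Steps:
$F{\left(M \right)} = M$
$w{\left(S,p \right)} = - p - \frac{i \sqrt{6}}{2}$ ($w{\left(S,p \right)} = - \sqrt{\frac{4 + 5}{-5 - 1}} - p = - \sqrt{\frac{9}{-6}} - p = - \sqrt{9 \left(- \frac{1}{6}\right)} - p = - \sqrt{- \frac{3}{2}} - p = - \frac{i \sqrt{6}}{2} - p = - p - \frac{i \sqrt{6}}{2}$)
$\sqrt{w{\left(3,\left(-3\right) 5 \right)} + 36} = \sqrt{\left(- \left(-3\right) 5 - \frac{i \sqrt{6}}{2}\right) + 36} = \sqrt{\left(\left(-1\right) \left(-15\right) - \frac{i \sqrt{6}}{2}\right) + 36} = \sqrt{\left(15 - \frac{i \sqrt{6}}{2}\right) + 36} = \sqrt{51 - \frac{i \sqrt{6}}{2}}$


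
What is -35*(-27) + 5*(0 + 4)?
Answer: 965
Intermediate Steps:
-35*(-27) + 5*(0 + 4) = 945 + 5*4 = 945 + 20 = 965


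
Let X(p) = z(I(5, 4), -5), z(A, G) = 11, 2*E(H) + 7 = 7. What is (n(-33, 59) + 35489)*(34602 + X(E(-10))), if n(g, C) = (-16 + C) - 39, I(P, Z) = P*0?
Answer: 1228519209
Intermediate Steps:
I(P, Z) = 0
E(H) = 0 (E(H) = -7/2 + (1/2)*7 = -7/2 + 7/2 = 0)
X(p) = 11
n(g, C) = -55 + C
(n(-33, 59) + 35489)*(34602 + X(E(-10))) = ((-55 + 59) + 35489)*(34602 + 11) = (4 + 35489)*34613 = 35493*34613 = 1228519209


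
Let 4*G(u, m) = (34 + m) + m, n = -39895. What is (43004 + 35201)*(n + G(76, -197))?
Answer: -3127026925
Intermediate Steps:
G(u, m) = 17/2 + m/2 (G(u, m) = ((34 + m) + m)/4 = (34 + 2*m)/4 = 17/2 + m/2)
(43004 + 35201)*(n + G(76, -197)) = (43004 + 35201)*(-39895 + (17/2 + (½)*(-197))) = 78205*(-39895 + (17/2 - 197/2)) = 78205*(-39895 - 90) = 78205*(-39985) = -3127026925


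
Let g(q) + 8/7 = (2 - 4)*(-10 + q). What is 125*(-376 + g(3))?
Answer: -317750/7 ≈ -45393.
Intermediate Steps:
g(q) = 132/7 - 2*q (g(q) = -8/7 + (2 - 4)*(-10 + q) = -8/7 - 2*(-10 + q) = -8/7 + (20 - 2*q) = 132/7 - 2*q)
125*(-376 + g(3)) = 125*(-376 + (132/7 - 2*3)) = 125*(-376 + (132/7 - 6)) = 125*(-376 + 90/7) = 125*(-2542/7) = -317750/7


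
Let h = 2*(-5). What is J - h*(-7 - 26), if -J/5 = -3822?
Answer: 18780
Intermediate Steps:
J = 19110 (J = -5*(-3822) = 19110)
h = -10
J - h*(-7 - 26) = 19110 - (-10)*(-7 - 26) = 19110 - (-10)*(-33) = 19110 - 1*330 = 19110 - 330 = 18780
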